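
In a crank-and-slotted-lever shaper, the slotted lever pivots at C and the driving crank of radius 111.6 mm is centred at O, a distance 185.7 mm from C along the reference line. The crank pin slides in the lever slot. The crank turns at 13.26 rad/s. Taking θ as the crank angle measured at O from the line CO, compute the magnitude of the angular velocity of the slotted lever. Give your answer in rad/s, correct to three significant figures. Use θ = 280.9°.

3.96

ω = 13.26 rad/s
Crank pin A relative to C: A = (d + r cosθ, r sinθ); lever angle φ = atan2(r sinθ, d + r cosθ).
Differentiating tanφ: φ̇ = rω(d cosθ + r)/(d² + r² + 2dr cosθ).
d² + r² + 2dr cosθ = |CA|² = 0.0547767 m²;  d cosθ + r = +0.14672 m.
|ω_lever| = |0.1116·13.26·+0.14672| / 0.0547767 = 3.9636 rad/s.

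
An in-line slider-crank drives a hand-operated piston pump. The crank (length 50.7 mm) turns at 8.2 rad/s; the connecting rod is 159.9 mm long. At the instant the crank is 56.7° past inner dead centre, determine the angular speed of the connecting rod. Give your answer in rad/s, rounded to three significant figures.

ω = 8.2 rad/s
The rod makes angle φ with the slider axis where L sinφ = r sinθ; differentiating, L cosφ·φ̇ = r ω cosθ.
L cosφ = √(L² − r² sin²θ) = 0.15418 m.
|ω_rod| = r ω |cosθ| / √(L² − r² sin²θ) = 0.0507·8.2·0.54902/0.15418 = 1.4804 rad/s.

1.48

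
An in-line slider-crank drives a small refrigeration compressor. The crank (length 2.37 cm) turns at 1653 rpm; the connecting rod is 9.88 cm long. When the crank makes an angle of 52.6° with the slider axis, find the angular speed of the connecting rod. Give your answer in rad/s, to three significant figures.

25.7

ω = 173.1 rad/s (converted from 1653 rpm).
The rod makes angle φ with the slider axis where L sinφ = r sinθ; differentiating, L cosφ·φ̇ = r ω cosθ.
L cosφ = √(L² − r² sin²θ) = 0.096989 m.
|ω_rod| = r ω |cosθ| / √(L² − r² sin²θ) = 0.0237·173.1·0.60738/0.096989 = 25.691 rad/s.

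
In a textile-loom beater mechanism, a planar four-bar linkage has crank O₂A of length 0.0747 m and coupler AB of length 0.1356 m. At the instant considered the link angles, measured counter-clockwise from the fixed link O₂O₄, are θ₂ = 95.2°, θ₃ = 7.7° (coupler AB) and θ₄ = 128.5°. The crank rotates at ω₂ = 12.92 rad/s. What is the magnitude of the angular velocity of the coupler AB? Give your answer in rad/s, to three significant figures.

4.55

ω₂ = 12.92 rad/s
Differentiating the loop-closure r₂e^{iθ₂}+r₃e^{iθ₃}=r₁+r₄e^{iθ₄} gives r₂ω₂e^{iθ₂}+r₃ω₃e^{iθ₃}=r₄ω₄e^{iθ₄}.
Eliminating the other unknown: ω₃ = r₂ω₂ sin(θ₄−θ₂) / [r₃ sin(θ₃−θ₄)].
Numerator sine = +0.54902; denominator sine = -0.85896.
Result = 0.0747·12.92·(+0.54902) / (0.1356·(-0.85896)) = -4.5493 rad/s; magnitude 4.5493 rad/s.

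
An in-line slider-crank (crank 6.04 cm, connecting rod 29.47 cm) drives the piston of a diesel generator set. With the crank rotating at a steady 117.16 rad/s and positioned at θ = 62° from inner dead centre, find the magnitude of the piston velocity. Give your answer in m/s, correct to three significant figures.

6.86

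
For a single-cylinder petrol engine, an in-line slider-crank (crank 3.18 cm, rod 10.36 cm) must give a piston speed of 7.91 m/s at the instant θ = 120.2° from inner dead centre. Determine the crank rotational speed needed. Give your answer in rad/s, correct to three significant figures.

For an in-line slider-crank, |v_piston| = rω|sinθ|·[1 + r cosθ/√(L² − r² sin²θ)].
With r = 0.0318 m, L = 0.1036 m, θ = 120.2°: the bracketed kinematic factor |dx/dθ| = 0.023083 m.
ω = v/|dx/dθ| = 7.91/0.023083 = 342.68 rad/s.

343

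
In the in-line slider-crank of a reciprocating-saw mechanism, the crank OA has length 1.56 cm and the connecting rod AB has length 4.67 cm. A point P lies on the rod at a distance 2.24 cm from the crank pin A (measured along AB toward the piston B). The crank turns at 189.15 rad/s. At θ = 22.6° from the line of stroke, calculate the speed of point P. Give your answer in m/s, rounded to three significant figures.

1.93

ω = 189.2 rad/s.  Crank-pin speed |V_A| = rω = 2.9507 m/s, perpendicular to OA.
Rod angle: sinφ = −(r/L) sinθ ⇒ φ = -7.376°; ω_rod = −rω cosθ/√(L²−r²sin²θ) = -58.82 rad/s.
V_P = V_A + ω_rod × AP, with AP = 0.0224 m along the rod.
Components: V_Px = −rω sinθ − a·ω_rod·sinφ = -1.3031 m/s;  V_Py = rω cosθ + a·ω_rod·cosφ = +1.4175 m/s.
|V_P| = √(V_Px² + V_Py²) = 1.9254 m/s.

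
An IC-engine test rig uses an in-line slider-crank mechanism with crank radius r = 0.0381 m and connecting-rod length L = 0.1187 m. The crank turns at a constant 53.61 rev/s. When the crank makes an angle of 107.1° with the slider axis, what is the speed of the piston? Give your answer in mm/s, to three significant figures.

ω = 2π·53.6 = 336.8 rad/s
For an in-line slider-crank, x = r cosθ + √(L² − r² sin²θ), so v = −rω sinθ·[1 + r cosθ/√(L² − r² sin²θ)].
With r = 0.0381 m, L = 0.1187 m, θ = 107.1°: √(L² − r² sin²θ) = 0.11298 m.
v = −0.0381·336.8·0.95579·[1 + 0.0381·-0.29404/0.11298] = -11.05 m/s.
|v| = 11.05 m/s = 11050 mm/s.

11000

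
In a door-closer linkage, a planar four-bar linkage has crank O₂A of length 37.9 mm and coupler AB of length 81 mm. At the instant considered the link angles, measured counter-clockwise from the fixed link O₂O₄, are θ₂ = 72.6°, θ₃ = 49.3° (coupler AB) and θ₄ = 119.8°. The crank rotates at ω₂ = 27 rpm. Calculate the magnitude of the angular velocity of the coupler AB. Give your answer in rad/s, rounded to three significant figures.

1.03

ω₂ = 2.827 rad/s (from 27 rpm).
Differentiating the loop-closure r₂e^{iθ₂}+r₃e^{iθ₃}=r₁+r₄e^{iθ₄} gives r₂ω₂e^{iθ₂}+r₃ω₃e^{iθ₃}=r₄ω₄e^{iθ₄}.
Eliminating the other unknown: ω₃ = r₂ω₂ sin(θ₄−θ₂) / [r₃ sin(θ₃−θ₄)].
Numerator sine = +0.73373; denominator sine = -0.94264.
Result = 0.0379·2.827·(+0.73373) / (0.081·(-0.94264)) = -1.0298 rad/s; magnitude 1.0298 rad/s.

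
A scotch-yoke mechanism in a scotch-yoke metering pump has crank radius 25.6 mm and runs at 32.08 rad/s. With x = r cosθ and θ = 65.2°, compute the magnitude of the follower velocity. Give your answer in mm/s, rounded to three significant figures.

ω = 32.08 rad/s
x = r cosθ ⇒ ẋ = −rω sinθ.
|v| = rω|sinθ| = 0.0256·32.08·|sin 65.2°| = 0.74551 m/s = 745.51 mm/s.

746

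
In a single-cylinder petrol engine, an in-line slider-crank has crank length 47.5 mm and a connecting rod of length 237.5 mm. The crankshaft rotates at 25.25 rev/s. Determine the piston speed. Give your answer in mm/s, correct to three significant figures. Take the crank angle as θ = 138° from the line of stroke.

4290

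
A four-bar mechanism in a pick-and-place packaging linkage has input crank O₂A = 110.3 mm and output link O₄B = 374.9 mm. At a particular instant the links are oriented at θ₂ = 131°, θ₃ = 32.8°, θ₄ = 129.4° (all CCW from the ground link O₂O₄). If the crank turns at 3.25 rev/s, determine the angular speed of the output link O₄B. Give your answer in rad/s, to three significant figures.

ω₂ = 20.42 rad/s (from 3.25 rev/s).
Differentiating the loop-closure r₂e^{iθ₂}+r₃e^{iθ₃}=r₁+r₄e^{iθ₄} gives r₂ω₂e^{iθ₂}+r₃ω₃e^{iθ₃}=r₄ω₄e^{iθ₄}.
Eliminating the other unknown: ω₄ = r₂ω₂ sin(θ₂−θ₃) / [r₄ sin(θ₄−θ₃)].
Numerator sine = +0.98978; denominator sine = +0.99337.
Result = 0.1103·20.42·(+0.98978) / (0.3749·(+0.99337)) = +5.9862 rad/s; magnitude 5.9862 rad/s.

5.99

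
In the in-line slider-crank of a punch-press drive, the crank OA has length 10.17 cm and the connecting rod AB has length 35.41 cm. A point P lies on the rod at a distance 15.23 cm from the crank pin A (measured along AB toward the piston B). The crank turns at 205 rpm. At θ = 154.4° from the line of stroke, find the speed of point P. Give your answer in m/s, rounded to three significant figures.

ω = 21.47 rad/s.  Crank-pin speed |V_A| = rω = 2.1832 m/s, perpendicular to OA.
Rod angle: sinφ = −(r/L) sinθ ⇒ φ = -7.129°; ω_rod = −rω cosθ/√(L²−r²sin²θ) = +5.6037 rad/s.
V_P = V_A + ω_rod × AP, with AP = 0.1523 m along the rod.
Components: V_Px = −rω sinθ − a·ω_rod·sinφ = -0.83744 m/s;  V_Py = rω cosθ + a·ω_rod·cosφ = -1.1221 m/s.
|V_P| = √(V_Px² + V_Py²) = 1.4001 m/s.

1.40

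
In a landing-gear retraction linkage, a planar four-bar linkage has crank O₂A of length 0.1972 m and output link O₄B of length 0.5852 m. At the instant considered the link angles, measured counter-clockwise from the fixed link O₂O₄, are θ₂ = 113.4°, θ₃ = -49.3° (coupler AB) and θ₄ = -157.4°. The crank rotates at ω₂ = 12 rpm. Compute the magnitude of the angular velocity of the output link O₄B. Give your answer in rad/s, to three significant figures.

0.132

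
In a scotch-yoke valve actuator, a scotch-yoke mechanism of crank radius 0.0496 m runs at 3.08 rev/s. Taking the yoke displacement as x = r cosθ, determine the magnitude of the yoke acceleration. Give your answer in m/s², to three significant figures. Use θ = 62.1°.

8.69

ω = 19.35 rad/s (from 3.08 rev/s).
x = r cosθ ⇒ ẍ = −rω² cosθ (ω constant).
|a| = rω²|cosθ| = 0.0496·(19.35)²·|cos 62.1°| = 8.6921 m/s².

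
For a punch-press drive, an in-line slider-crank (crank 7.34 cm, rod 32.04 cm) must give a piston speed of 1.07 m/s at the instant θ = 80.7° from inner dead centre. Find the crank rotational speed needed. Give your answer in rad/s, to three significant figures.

14.2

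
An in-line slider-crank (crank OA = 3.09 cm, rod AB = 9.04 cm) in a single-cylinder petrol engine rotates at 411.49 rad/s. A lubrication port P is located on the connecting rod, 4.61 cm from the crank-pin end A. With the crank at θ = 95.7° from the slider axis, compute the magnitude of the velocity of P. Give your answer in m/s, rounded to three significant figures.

12.4

ω = 411.5 rad/s.  Crank-pin speed |V_A| = rω = 12.715 m/s, perpendicular to OA.
Rod angle: sinφ = −(r/L) sinθ ⇒ φ = -19.884°; ω_rod = −rω cosθ/√(L²−r²sin²θ) = +14.855 rad/s.
V_P = V_A + ω_rod × AP, with AP = 0.0461 m along the rod.
Components: V_Px = −rω sinθ − a·ω_rod·sinφ = -12.419 m/s;  V_Py = rω cosθ + a·ω_rod·cosφ = -0.61885 m/s.
|V_P| = √(V_Px² + V_Py²) = 12.435 m/s.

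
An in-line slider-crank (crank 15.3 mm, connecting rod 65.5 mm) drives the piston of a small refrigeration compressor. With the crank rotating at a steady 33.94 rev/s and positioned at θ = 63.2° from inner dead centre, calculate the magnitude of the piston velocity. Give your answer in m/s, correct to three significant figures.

ω = 2π·33.9 = 213.3 rad/s
For an in-line slider-crank, x = r cosθ + √(L² − r² sin²θ), so v = −rω sinθ·[1 + r cosθ/√(L² − r² sin²θ)].
With r = 0.0153 m, L = 0.0655 m, θ = 63.2°: √(L² − r² sin²θ) = 0.064061 m.
v = −0.0153·213.3·0.89259·[1 + 0.0153·0.45088/0.064061] = -3.2259 m/s.
|v| = 3.2259 m/s.

3.23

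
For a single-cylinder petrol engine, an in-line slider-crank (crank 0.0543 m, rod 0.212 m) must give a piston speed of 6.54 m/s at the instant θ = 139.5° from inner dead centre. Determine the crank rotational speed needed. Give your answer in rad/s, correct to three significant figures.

231

For an in-line slider-crank, |v_piston| = rω|sinθ|·[1 + r cosθ/√(L² − r² sin²θ)].
With r = 0.0543 m, L = 0.212 m, θ = 139.5°: the bracketed kinematic factor |dx/dθ| = 0.0283 m.
ω = v/|dx/dθ| = 6.54/0.0283 = 231.1 rad/s.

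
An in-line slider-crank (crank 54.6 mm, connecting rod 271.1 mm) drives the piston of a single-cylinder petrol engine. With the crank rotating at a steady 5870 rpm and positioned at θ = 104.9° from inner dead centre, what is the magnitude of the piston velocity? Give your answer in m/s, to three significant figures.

ω = 2π·5870/60 = 614.7 rad/s
For an in-line slider-crank, x = r cosθ + √(L² − r² sin²θ), so v = −rω sinθ·[1 + r cosθ/√(L² − r² sin²θ)].
With r = 0.0546 m, L = 0.2711 m, θ = 104.9°: √(L² − r² sin²θ) = 0.26592 m.
v = −0.0546·614.7·0.96638·[1 + 0.0546·-0.25713/0.26592] = -30.722 m/s.
|v| = 30.722 m/s.

30.7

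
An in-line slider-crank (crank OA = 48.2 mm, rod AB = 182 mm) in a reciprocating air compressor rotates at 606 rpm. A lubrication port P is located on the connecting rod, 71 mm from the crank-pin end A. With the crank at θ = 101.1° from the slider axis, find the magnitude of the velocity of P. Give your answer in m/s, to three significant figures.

2.96

ω = 63.46 rad/s.  Crank-pin speed |V_A| = rω = 3.0588 m/s, perpendicular to OA.
Rod angle: sinφ = −(r/L) sinθ ⇒ φ = -15.063°; ω_rod = −rω cosθ/√(L²−r²sin²θ) = +3.3507 rad/s.
V_P = V_A + ω_rod × AP, with AP = 0.071 m along the rod.
Components: V_Px = −rω sinθ − a·ω_rod·sinφ = -2.9397 m/s;  V_Py = rω cosθ + a·ω_rod·cosφ = -0.35915 m/s.
|V_P| = √(V_Px² + V_Py²) = 2.9616 m/s.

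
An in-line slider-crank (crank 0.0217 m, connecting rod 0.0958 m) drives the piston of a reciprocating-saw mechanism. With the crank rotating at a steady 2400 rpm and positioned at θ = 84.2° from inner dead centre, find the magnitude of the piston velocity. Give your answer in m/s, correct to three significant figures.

ω = 2π·2400/60 = 251.3 rad/s
For an in-line slider-crank, x = r cosθ + √(L² − r² sin²θ), so v = −rω sinθ·[1 + r cosθ/√(L² − r² sin²θ)].
With r = 0.0217 m, L = 0.0958 m, θ = 84.2°: √(L² − r² sin²θ) = 0.093336 m.
v = −0.0217·251.3·0.99488·[1 + 0.0217·0.10106/0.093336] = -5.5534 m/s.
|v| = 5.5534 m/s.

5.55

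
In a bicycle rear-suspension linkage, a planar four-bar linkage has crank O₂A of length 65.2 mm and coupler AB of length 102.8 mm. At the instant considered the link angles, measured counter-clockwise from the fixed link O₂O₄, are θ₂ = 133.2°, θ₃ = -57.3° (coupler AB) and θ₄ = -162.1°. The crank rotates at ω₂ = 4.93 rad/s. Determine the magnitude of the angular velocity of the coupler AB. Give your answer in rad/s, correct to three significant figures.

2.92

ω₂ = 4.93 rad/s
Differentiating the loop-closure r₂e^{iθ₂}+r₃e^{iθ₃}=r₁+r₄e^{iθ₄} gives r₂ω₂e^{iθ₂}+r₃ω₃e^{iθ₃}=r₄ω₄e^{iθ₄}.
Eliminating the other unknown: ω₃ = r₂ω₂ sin(θ₄−θ₂) / [r₃ sin(θ₃−θ₄)].
Numerator sine = +0.90408; denominator sine = +0.96682.
Result = 0.0652·4.93·(+0.90408) / (0.1028·(+0.96682)) = +2.9239 rad/s; magnitude 2.9239 rad/s.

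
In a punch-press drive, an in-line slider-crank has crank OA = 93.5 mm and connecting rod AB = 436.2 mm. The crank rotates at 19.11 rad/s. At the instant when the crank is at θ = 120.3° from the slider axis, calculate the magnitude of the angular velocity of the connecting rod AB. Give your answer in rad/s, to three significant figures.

ω = 19.11 rad/s
The rod makes angle φ with the slider axis where L sinφ = r sinθ; differentiating, L cosφ·φ̇ = r ω cosθ.
L cosφ = √(L² − r² sin²θ) = 0.42866 m.
|ω_rod| = r ω |cosθ| / √(L² − r² sin²θ) = 0.0935·19.11·0.50453/0.42866 = 2.103 rad/s.

2.10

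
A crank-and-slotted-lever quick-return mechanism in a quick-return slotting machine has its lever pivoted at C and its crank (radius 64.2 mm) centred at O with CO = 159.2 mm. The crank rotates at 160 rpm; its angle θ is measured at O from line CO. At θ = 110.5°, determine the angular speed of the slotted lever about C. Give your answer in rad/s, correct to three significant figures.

0.407

ω = 16.76 rad/s (from 160 rpm).
Crank pin A relative to C: A = (d + r cosθ, r sinθ); lever angle φ = atan2(r sinθ, d + r cosθ).
Differentiating tanφ: φ̇ = rω(d cosθ + r)/(d² + r² + 2dr cosθ).
d² + r² + 2dr cosθ = |CA|² = 0.0223076 m²;  d cosθ + r = +0.008447 m.
|ω_lever| = |0.0642·16.76·+0.008447| / 0.0223076 = 0.40732 rad/s.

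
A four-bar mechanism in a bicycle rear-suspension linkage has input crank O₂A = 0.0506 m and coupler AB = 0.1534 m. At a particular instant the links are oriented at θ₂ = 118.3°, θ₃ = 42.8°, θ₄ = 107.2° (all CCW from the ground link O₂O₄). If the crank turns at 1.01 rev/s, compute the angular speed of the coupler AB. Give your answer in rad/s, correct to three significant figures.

0.447

ω₂ = 6.346 rad/s (from 1.01 rev/s).
Differentiating the loop-closure r₂e^{iθ₂}+r₃e^{iθ₃}=r₁+r₄e^{iθ₄} gives r₂ω₂e^{iθ₂}+r₃ω₃e^{iθ₃}=r₄ω₄e^{iθ₄}.
Eliminating the other unknown: ω₃ = r₂ω₂ sin(θ₄−θ₂) / [r₃ sin(θ₃−θ₄)].
Numerator sine = -0.19252; denominator sine = -0.90183.
Result = 0.0506·6.346·(-0.19252) / (0.1534·(-0.90183)) = +0.44687 rad/s; magnitude 0.44687 rad/s.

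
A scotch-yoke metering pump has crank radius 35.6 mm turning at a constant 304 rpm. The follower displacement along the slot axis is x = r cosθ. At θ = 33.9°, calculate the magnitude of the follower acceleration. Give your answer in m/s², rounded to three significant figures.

29.9

ω = 31.83 rad/s (from 304 rpm).
x = r cosθ ⇒ ẍ = −rω² cosθ (ω constant).
|a| = rω²|cosθ| = 0.0356·(31.83)²·|cos 33.9°| = 29.946 m/s².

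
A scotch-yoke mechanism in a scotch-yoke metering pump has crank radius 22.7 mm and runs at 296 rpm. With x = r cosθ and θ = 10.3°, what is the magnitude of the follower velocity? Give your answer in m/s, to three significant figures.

0.126

ω = 31 rad/s (from 296 rpm).
x = r cosθ ⇒ ẋ = −rω sinθ.
|v| = rω|sinθ| = 0.0227·31·|sin 10.3°| = 0.12581 m/s.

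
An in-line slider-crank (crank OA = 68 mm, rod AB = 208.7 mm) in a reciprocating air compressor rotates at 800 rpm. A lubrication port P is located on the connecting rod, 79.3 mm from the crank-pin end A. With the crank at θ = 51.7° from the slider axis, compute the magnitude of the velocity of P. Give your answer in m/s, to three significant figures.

5.30

ω = 83.78 rad/s.  Crank-pin speed |V_A| = rω = 5.6968 m/s, perpendicular to OA.
Rod angle: sinφ = −(r/L) sinθ ⇒ φ = -14.815°; ω_rod = −rω cosθ/√(L²−r²sin²θ) = -17.499 rad/s.
V_P = V_A + ω_rod × AP, with AP = 0.0793 m along the rod.
Components: V_Px = −rω sinθ − a·ω_rod·sinφ = -4.8255 m/s;  V_Py = rω cosθ + a·ω_rod·cosφ = +2.1892 m/s.
|V_P| = √(V_Px² + V_Py²) = 5.2989 m/s.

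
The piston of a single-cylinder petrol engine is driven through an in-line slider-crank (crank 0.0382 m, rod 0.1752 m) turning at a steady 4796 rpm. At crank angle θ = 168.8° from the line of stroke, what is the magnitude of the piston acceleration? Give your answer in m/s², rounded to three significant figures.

7500

ω = 2π·4796/60 = 502.2 rad/s
x(θ) = r cosθ + √(L² − r² sin²θ); with ω constant, a = ω²·d²x/dθ².
d²x/dθ² = −r cosθ − r²(cos2θ)/√u − r⁴ sin²2θ/(4u^{3/2}),  u = L² − r² sin²θ = 0.03064 m².
Substituting r = 0.0382 m, L = 0.1752 m, θ = 168.8°: d²x/dθ² = +0.029751 m.
a = ω²·d²x/dθ² = (502.2)²·(+0.029751) = +7504.3 m/s²;  |a| = 7504.3 m/s².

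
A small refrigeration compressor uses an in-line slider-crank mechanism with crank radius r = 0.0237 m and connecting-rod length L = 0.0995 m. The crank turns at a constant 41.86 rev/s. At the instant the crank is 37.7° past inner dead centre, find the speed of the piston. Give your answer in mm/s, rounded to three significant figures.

ω = 2π·41.9 = 263 rad/s
For an in-line slider-crank, x = r cosθ + √(L² − r² sin²θ), so v = −rω sinθ·[1 + r cosθ/√(L² − r² sin²θ)].
With r = 0.0237 m, L = 0.0995 m, θ = 37.7°: √(L² − r² sin²θ) = 0.098439 m.
v = −0.0237·263·0.61153·[1 + 0.0237·0.79122/0.098439] = -4.5381 m/s.
|v| = 4.5381 m/s = 4538.1 mm/s.

4540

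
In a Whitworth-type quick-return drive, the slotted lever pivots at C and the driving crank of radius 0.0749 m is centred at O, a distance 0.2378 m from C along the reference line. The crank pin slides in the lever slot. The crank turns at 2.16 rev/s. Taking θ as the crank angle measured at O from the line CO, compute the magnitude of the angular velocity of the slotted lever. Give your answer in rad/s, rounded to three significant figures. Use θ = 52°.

2.68

ω = 13.57 rad/s (from 2.16 rev/s).
Crank pin A relative to C: A = (d + r cosθ, r sinθ); lever angle φ = atan2(r sinθ, d + r cosθ).
Differentiating tanφ: φ̇ = rω(d cosθ + r)/(d² + r² + 2dr cosθ).
d² + r² + 2dr cosθ = |CA|² = 0.0840902 m²;  d cosθ + r = +0.2213 m.
|ω_lever| = |0.0749·13.57·+0.2213| / 0.0840902 = 2.6752 rad/s.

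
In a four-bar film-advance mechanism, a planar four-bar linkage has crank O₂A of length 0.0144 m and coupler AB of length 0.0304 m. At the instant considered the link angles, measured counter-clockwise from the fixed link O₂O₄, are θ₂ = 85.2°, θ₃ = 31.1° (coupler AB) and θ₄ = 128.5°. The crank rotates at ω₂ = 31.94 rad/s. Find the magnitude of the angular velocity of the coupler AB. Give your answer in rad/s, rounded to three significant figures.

10.5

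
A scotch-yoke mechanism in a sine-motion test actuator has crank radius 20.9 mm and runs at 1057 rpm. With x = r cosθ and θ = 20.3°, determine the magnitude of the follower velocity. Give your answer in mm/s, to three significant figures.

803

ω = 110.7 rad/s (from 1057 rpm).
x = r cosθ ⇒ ẋ = −rω sinθ.
|v| = rω|sinθ| = 0.0209·110.7·|sin 20.3°| = 0.8026 m/s = 802.6 mm/s.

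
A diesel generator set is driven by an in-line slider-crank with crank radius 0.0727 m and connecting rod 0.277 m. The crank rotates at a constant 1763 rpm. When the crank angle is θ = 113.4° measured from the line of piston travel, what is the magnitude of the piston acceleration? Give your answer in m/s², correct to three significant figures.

ω = 2π·1763/60 = 184.6 rad/s
x(θ) = r cosθ + √(L² − r² sin²θ); with ω constant, a = ω²·d²x/dθ².
d²x/dθ² = −r cosθ − r²(cos2θ)/√u − r⁴ sin²2θ/(4u^{3/2}),  u = L² − r² sin²θ = 0.0722773 m².
Substituting r = 0.0727 m, L = 0.277 m, θ = 113.4°: d²x/dθ² = +0.042139 m.
a = ω²·d²x/dθ² = (184.6)²·(+0.042139) = +1436.3 m/s²;  |a| = 1436.3 m/s².

1440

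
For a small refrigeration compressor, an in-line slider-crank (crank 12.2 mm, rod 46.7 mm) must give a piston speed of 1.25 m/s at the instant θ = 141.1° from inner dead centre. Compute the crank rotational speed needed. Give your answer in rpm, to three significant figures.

1960

For an in-line slider-crank, |v_piston| = rω|sinθ|·[1 + r cosθ/√(L² − r² sin²θ)].
With r = 0.0122 m, L = 0.0467 m, θ = 141.1°: the bracketed kinematic factor |dx/dθ| = 0.0060822 m.
ω = v/|dx/dθ| = 1.25/0.0060822 = 205.52 rad/s.
N = 60ω/(2π) = 1962.6 rpm.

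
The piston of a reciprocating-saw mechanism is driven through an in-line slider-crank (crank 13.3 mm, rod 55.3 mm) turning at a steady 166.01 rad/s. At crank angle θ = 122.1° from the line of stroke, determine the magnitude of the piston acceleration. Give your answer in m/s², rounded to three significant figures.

ω = 166 rad/s
x(θ) = r cosθ + √(L² − r² sin²θ); with ω constant, a = ω²·d²x/dθ².
d²x/dθ² = −r cosθ − r²(cos2θ)/√u − r⁴ sin²2θ/(4u^{3/2}),  u = L² − r² sin²θ = 0.00293115 m².
Substituting r = 0.0133 m, L = 0.0553 m, θ = 122.1°: d²x/dθ² = +0.0084497 m.
a = ω²·d²x/dθ² = (166)²·(+0.0084497) = +232.87 m/s²;  |a| = 232.87 m/s².

233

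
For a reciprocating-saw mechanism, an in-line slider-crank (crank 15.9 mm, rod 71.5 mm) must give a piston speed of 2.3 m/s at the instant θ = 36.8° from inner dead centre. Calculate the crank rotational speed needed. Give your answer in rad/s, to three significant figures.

For an in-line slider-crank, |v_piston| = rω|sinθ|·[1 + r cosθ/√(L² − r² sin²θ)].
With r = 0.0159 m, L = 0.0715 m, θ = 36.8°: the bracketed kinematic factor |dx/dθ| = 0.011236 m.
ω = v/|dx/dθ| = 2.3/0.011236 = 204.7 rad/s.

205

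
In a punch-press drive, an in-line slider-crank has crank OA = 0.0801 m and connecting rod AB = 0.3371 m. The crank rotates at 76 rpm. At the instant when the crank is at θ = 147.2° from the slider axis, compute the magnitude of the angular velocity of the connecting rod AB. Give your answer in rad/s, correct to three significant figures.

1.60

ω = 7.959 rad/s (converted from 76 rpm).
The rod makes angle φ with the slider axis where L sinφ = r sinθ; differentiating, L cosφ·φ̇ = r ω cosθ.
L cosφ = √(L² − r² sin²θ) = 0.3343 m.
|ω_rod| = r ω |cosθ| / √(L² − r² sin²θ) = 0.0801·7.959·0.84057/0.3343 = 1.6029 rad/s.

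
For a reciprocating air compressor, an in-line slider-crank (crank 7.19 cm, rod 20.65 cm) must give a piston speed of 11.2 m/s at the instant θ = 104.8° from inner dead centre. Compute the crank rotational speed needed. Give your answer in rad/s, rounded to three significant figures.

For an in-line slider-crank, |v_piston| = rω|sinθ|·[1 + r cosθ/√(L² − r² sin²θ)].
With r = 0.0719 m, L = 0.2065 m, θ = 104.8°: the bracketed kinematic factor |dx/dθ| = 0.062949 m.
ω = v/|dx/dθ| = 11.2/0.062949 = 177.92 rad/s.

178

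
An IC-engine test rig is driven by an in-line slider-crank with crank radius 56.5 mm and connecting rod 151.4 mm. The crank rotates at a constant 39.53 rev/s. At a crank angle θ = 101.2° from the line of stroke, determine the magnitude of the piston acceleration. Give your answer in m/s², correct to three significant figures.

ω = 2π·39.5 = 248.4 rad/s
x(θ) = r cosθ + √(L² − r² sin²θ); with ω constant, a = ω²·d²x/dθ².
d²x/dθ² = −r cosθ − r²(cos2θ)/√u − r⁴ sin²2θ/(4u^{3/2}),  u = L² − r² sin²θ = 0.0198501 m².
Substituting r = 0.0565 m, L = 0.1514 m, θ = 101.2°: d²x/dθ² = +0.03179 m.
a = ω²·d²x/dθ² = (248.4)²·(+0.03179) = +1961.1 m/s²;  |a| = 1961.1 m/s².

1960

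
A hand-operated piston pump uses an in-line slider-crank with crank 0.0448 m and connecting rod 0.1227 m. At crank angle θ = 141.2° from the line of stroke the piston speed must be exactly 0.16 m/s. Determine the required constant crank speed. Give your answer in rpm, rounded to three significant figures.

For an in-line slider-crank, |v_piston| = rω|sinθ|·[1 + r cosθ/√(L² − r² sin²θ)].
With r = 0.0448 m, L = 0.1227 m, θ = 141.2°: the bracketed kinematic factor |dx/dθ| = 0.019866 m.
ω = v/|dx/dθ| = 0.16/0.019866 = 8.0538 rad/s.
N = 60ω/(2π) = 76.908 rpm.

76.9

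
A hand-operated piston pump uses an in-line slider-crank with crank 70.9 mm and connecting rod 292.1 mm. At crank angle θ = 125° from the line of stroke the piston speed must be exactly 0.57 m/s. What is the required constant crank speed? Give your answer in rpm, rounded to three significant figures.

109

For an in-line slider-crank, |v_piston| = rω|sinθ|·[1 + r cosθ/√(L² − r² sin²θ)].
With r = 0.0709 m, L = 0.2921 m, θ = 125°: the bracketed kinematic factor |dx/dθ| = 0.049827 m.
ω = v/|dx/dθ| = 0.57/0.049827 = 11.439 rad/s.
N = 60ω/(2π) = 109.24 rpm.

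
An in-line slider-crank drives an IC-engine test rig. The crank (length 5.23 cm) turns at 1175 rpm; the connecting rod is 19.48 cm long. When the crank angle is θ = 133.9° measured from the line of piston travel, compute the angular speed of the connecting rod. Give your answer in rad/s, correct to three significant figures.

ω = 123 rad/s (converted from 1175 rpm).
The rod makes angle φ with the slider axis where L sinφ = r sinθ; differentiating, L cosφ·φ̇ = r ω cosθ.
L cosφ = √(L² − r² sin²θ) = 0.19112 m.
|ω_rod| = r ω |cosθ| / √(L² − r² sin²θ) = 0.0523·123·0.69340/0.19112 = 23.348 rad/s.

23.3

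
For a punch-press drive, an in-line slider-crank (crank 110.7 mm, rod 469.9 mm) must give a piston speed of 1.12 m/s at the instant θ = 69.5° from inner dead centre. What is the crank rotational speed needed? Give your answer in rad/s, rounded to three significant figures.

For an in-line slider-crank, |v_piston| = rω|sinθ|·[1 + r cosθ/√(L² − r² sin²θ)].
With r = 0.1107 m, L = 0.4699 m, θ = 69.5°: the bracketed kinematic factor |dx/dθ| = 0.11246 m.
ω = v/|dx/dθ| = 1.12/0.11246 = 9.9591 rad/s.

9.96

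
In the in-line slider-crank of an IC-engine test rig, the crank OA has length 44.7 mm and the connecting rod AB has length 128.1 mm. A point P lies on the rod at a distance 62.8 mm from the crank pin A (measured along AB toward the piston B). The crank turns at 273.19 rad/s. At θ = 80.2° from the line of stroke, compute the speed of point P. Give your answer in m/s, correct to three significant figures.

ω = 273.2 rad/s.  Crank-pin speed |V_A| = rω = 12.212 m/s, perpendicular to OA.
Rod angle: sinφ = −(r/L) sinθ ⇒ φ = -20.112°; ω_rod = −rω cosθ/√(L²−r²sin²θ) = -17.279 rad/s.
V_P = V_A + ω_rod × AP, with AP = 0.0628 m along the rod.
Components: V_Px = −rω sinθ − a·ω_rod·sinφ = -12.407 m/s;  V_Py = rω cosθ + a·ω_rod·cosφ = +1.0595 m/s.
|V_P| = √(V_Px² + V_Py²) = 12.452 m/s.

12.5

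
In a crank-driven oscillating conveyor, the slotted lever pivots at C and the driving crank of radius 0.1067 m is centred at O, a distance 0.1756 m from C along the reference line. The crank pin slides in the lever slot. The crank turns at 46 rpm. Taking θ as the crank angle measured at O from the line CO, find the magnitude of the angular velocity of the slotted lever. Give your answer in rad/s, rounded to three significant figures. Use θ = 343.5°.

1.81

ω = 4.817 rad/s (from 46 rpm).
Crank pin A relative to C: A = (d + r cosθ, r sinθ); lever angle φ = atan2(r sinθ, d + r cosθ).
Differentiating tanφ: φ̇ = rω(d cosθ + r)/(d² + r² + 2dr cosθ).
d² + r² + 2dr cosθ = |CA|² = 0.0781501 m²;  d cosθ + r = +0.27507 m.
|ω_lever| = |0.1067·4.817·+0.27507| / 0.0781501 = 1.8091 rad/s.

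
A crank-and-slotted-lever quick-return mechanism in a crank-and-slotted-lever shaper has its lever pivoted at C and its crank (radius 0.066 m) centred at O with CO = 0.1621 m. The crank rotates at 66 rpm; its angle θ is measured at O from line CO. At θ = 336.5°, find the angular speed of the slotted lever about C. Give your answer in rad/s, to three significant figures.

1.95

ω = 6.912 rad/s (from 66 rpm).
Crank pin A relative to C: A = (d + r cosθ, r sinθ); lever angle φ = atan2(r sinθ, d + r cosθ).
Differentiating tanφ: φ̇ = rω(d cosθ + r)/(d² + r² + 2dr cosθ).
d² + r² + 2dr cosθ = |CA|² = 0.0502549 m²;  d cosθ + r = +0.21466 m.
|ω_lever| = |0.066·6.912·+0.21466| / 0.0502549 = 1.9484 rad/s.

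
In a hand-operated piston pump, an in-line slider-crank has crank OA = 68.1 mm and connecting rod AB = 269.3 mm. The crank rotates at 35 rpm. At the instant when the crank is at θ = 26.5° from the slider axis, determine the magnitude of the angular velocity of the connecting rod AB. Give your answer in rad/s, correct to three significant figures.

0.835

ω = 3.665 rad/s (converted from 35 rpm).
The rod makes angle φ with the slider axis where L sinφ = r sinθ; differentiating, L cosφ·φ̇ = r ω cosθ.
L cosφ = √(L² − r² sin²θ) = 0.26758 m.
|ω_rod| = r ω |cosθ| / √(L² − r² sin²θ) = 0.0681·3.665·0.89493/0.26758 = 0.8348 rad/s.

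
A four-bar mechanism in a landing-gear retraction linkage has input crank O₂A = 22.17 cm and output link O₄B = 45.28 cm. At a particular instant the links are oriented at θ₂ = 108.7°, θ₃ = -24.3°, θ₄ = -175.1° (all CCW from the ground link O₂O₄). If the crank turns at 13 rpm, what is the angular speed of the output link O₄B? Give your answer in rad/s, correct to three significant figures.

ω₂ = 1.361 rad/s (from 13 rpm).
Differentiating the loop-closure r₂e^{iθ₂}+r₃e^{iθ₃}=r₁+r₄e^{iθ₄} gives r₂ω₂e^{iθ₂}+r₃ω₃e^{iθ₃}=r₄ω₄e^{iθ₄}.
Eliminating the other unknown: ω₄ = r₂ω₂ sin(θ₂−θ₃) / [r₄ sin(θ₄−θ₃)].
Numerator sine = +0.73135; denominator sine = -0.48786.
Result = 0.2217·1.361·(+0.73135) / (0.4528·(-0.48786)) = -0.99923 rad/s; magnitude 0.99923 rad/s.

0.999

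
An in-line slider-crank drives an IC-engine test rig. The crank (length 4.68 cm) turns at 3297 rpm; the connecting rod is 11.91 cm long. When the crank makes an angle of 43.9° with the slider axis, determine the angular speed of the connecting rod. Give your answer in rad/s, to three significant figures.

ω = 345.3 rad/s (converted from 3297 rpm).
The rod makes angle φ with the slider axis where L sinφ = r sinθ; differentiating, L cosφ·φ̇ = r ω cosθ.
L cosφ = √(L² − r² sin²θ) = 0.11459 m.
|ω_rod| = r ω |cosθ| / √(L² − r² sin²θ) = 0.0468·345.3·0.72055/0.11459 = 101.6 rad/s.

102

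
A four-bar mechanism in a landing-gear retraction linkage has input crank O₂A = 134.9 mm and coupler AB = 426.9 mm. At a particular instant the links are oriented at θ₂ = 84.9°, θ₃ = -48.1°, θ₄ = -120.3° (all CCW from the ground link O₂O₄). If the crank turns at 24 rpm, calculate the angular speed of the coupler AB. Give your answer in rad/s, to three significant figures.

0.355

ω₂ = 2.513 rad/s (from 24 rpm).
Differentiating the loop-closure r₂e^{iθ₂}+r₃e^{iθ₃}=r₁+r₄e^{iθ₄} gives r₂ω₂e^{iθ₂}+r₃ω₃e^{iθ₃}=r₄ω₄e^{iθ₄}.
Eliminating the other unknown: ω₃ = r₂ω₂ sin(θ₄−θ₂) / [r₃ sin(θ₃−θ₄)].
Numerator sine = +0.42578; denominator sine = +0.95213.
Result = 0.1349·2.513·(+0.42578) / (0.4269·(+0.95213)) = +0.35515 rad/s; magnitude 0.35515 rad/s.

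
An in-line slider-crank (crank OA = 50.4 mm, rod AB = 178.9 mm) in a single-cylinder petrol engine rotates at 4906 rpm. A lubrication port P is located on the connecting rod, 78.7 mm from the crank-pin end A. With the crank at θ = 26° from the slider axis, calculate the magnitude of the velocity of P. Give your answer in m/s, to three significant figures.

18.1

ω = 513.8 rad/s.  Crank-pin speed |V_A| = rω = 25.893 m/s, perpendicular to OA.
Rod angle: sinφ = −(r/L) sinθ ⇒ φ = -7.094°; ω_rod = −rω cosθ/√(L²−r²sin²θ) = -131.09 rad/s.
V_P = V_A + ω_rod × AP, with AP = 0.0787 m along the rod.
Components: V_Px = −rω sinθ − a·ω_rod·sinφ = -12.625 m/s;  V_Py = rω cosθ + a·ω_rod·cosφ = +13.035 m/s.
|V_P| = √(V_Px² + V_Py²) = 18.147 m/s.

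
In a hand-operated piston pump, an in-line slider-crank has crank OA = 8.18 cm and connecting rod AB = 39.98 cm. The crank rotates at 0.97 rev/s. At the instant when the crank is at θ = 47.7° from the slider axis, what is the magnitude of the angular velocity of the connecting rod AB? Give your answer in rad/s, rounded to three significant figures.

ω = 6.095 rad/s (converted from 0.97 rev/s).
The rod makes angle φ with the slider axis where L sinφ = r sinθ; differentiating, L cosφ·φ̇ = r ω cosθ.
L cosφ = √(L² − r² sin²θ) = 0.3952 m.
|ω_rod| = r ω |cosθ| / √(L² − r² sin²θ) = 0.0818·6.095·0.67301/0.3952 = 0.84902 rad/s.

0.849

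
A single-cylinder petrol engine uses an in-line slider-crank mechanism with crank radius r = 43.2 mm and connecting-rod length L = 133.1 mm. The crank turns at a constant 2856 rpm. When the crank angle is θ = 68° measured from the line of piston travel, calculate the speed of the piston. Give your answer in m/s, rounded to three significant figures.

13.5

ω = 2π·2856/60 = 299.1 rad/s
For an in-line slider-crank, x = r cosθ + √(L² − r² sin²θ), so v = −rω sinθ·[1 + r cosθ/√(L² − r² sin²θ)].
With r = 0.0432 m, L = 0.1331 m, θ = 68°: √(L² − r² sin²θ) = 0.12693 m.
v = −0.0432·299.1·0.92718·[1 + 0.0432·0.37461/0.12693] = -13.507 m/s.
|v| = 13.507 m/s.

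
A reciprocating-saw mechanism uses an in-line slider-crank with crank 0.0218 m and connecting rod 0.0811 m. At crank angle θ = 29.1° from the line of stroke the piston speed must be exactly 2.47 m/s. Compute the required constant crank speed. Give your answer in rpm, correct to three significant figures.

For an in-line slider-crank, |v_piston| = rω|sinθ|·[1 + r cosθ/√(L² − r² sin²θ)].
With r = 0.0218 m, L = 0.0811 m, θ = 29.1°: the bracketed kinematic factor |dx/dθ| = 0.013114 m.
ω = v/|dx/dθ| = 2.47/0.013114 = 188.35 rad/s.
N = 60ω/(2π) = 1798.6 rpm.

1800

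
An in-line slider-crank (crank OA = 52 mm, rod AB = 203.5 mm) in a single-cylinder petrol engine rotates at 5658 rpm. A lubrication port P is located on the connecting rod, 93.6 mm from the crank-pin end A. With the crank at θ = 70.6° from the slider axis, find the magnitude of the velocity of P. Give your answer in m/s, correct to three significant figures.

ω = 592.5 rad/s.  Crank-pin speed |V_A| = rω = 30.81 m/s, perpendicular to OA.
Rod angle: sinφ = −(r/L) sinθ ⇒ φ = -13.947°; ω_rod = −rω cosθ/√(L²−r²sin²θ) = -51.817 rad/s.
V_P = V_A + ω_rod × AP, with AP = 0.0936 m along the rod.
Components: V_Px = −rω sinθ − a·ω_rod·sinφ = -30.23 m/s;  V_Py = rω cosθ + a·ω_rod·cosφ = +5.5268 m/s.
|V_P| = √(V_Px² + V_Py²) = 30.731 m/s.

30.7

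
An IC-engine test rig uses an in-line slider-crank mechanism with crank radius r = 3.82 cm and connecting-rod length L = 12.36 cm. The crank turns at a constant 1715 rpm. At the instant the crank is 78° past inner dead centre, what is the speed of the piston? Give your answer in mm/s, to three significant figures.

ω = 2π·1715/60 = 179.6 rad/s
For an in-line slider-crank, x = r cosθ + √(L² − r² sin²θ), so v = −rω sinθ·[1 + r cosθ/√(L² − r² sin²θ)].
With r = 0.0382 m, L = 0.1236 m, θ = 78°: √(L² − r² sin²θ) = 0.11782 m.
v = −0.0382·179.6·0.97815·[1 + 0.0382·0.20791/0.11782] = -7.163 m/s.
|v| = 7.163 m/s = 7163 mm/s.

7160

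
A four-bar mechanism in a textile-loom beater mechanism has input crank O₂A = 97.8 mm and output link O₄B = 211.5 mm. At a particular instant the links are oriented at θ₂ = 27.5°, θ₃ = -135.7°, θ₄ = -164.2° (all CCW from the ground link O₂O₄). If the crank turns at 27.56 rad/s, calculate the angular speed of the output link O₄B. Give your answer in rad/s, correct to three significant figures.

ω₂ = 27.56 rad/s
Differentiating the loop-closure r₂e^{iθ₂}+r₃e^{iθ₃}=r₁+r₄e^{iθ₄} gives r₂ω₂e^{iθ₂}+r₃ω₃e^{iθ₃}=r₄ω₄e^{iθ₄}.
Eliminating the other unknown: ω₄ = r₂ω₂ sin(θ₂−θ₃) / [r₄ sin(θ₄−θ₃)].
Numerator sine = +0.28903; denominator sine = -0.47716.
Result = 0.0978·27.56·(+0.28903) / (0.2115·(-0.47716)) = -7.7195 rad/s; magnitude 7.7195 rad/s.

7.72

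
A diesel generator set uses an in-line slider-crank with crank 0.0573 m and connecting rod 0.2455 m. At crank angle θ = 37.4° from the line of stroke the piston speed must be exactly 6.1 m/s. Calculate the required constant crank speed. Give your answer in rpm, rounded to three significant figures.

1410

For an in-line slider-crank, |v_piston| = rω|sinθ|·[1 + r cosθ/√(L² − r² sin²θ)].
With r = 0.0573 m, L = 0.2455 m, θ = 37.4°: the bracketed kinematic factor |dx/dθ| = 0.041321 m.
ω = v/|dx/dθ| = 6.1/0.041321 = 147.62 rad/s.
N = 60ω/(2π) = 1409.7 rpm.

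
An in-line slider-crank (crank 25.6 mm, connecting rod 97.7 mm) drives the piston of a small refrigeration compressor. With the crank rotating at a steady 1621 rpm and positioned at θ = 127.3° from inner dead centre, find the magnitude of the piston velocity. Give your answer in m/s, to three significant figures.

ω = 2π·1621/60 = 169.8 rad/s
For an in-line slider-crank, x = r cosθ + √(L² − r² sin²θ), so v = −rω sinθ·[1 + r cosθ/√(L² − r² sin²θ)].
With r = 0.0256 m, L = 0.0977 m, θ = 127.3°: √(L² − r² sin²θ) = 0.095554 m.
v = −0.0256·169.8·0.79547·[1 + 0.0256·-0.60599/0.095554] = -2.8956 m/s.
|v| = 2.8956 m/s.

2.90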